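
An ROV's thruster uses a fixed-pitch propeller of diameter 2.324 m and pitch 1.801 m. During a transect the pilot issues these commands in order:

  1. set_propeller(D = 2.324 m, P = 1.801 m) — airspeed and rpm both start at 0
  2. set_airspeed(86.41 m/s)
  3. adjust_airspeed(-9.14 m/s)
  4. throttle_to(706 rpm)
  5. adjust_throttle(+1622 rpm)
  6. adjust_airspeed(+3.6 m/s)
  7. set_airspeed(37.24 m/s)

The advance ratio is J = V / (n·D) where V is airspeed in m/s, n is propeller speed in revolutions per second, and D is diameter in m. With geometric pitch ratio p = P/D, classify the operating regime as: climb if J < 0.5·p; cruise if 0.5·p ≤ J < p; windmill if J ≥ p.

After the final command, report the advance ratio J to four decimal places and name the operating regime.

set_propeller: D = 2.324 m, P = 1.801 m (p = P/D = 0.774957); state ← (V=0, rpm=0)
set_airspeed(86.41): V ← 86.41 m/s
adjust_airspeed(-9.14): V ← 86.41 -9.14 = 77.27 m/s
throttle_to(706): rpm ← 706
adjust_throttle(+1622): rpm ← 706 +1622 = 2328
adjust_airspeed(+3.6): V ← 77.27 +3.6 = 80.87 m/s
set_airspeed(37.24): V ← 37.24 m/s
final state: V = 37.24 m/s, rpm = 2328 → n = rpm/60 = 38.800000 rev/s
J = V / (n·D) = 37.24 / (38.800000 × 2.324) = 0.412992
regime bands: climb J<0.3875 | cruise [0.3875, 0.7750) | windmill J≥0.7750
J = 0.4130 → cruise

J = 0.4130, regime = cruise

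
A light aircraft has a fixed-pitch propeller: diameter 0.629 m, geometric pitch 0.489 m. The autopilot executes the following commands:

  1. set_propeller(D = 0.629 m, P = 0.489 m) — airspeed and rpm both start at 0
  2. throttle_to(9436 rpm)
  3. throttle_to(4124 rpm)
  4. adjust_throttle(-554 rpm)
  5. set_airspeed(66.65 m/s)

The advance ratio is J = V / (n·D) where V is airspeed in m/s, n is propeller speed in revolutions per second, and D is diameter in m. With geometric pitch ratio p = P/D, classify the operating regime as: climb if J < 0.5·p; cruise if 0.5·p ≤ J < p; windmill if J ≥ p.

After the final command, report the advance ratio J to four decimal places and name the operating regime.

J = 1.7809, regime = windmill

set_propeller: D = 0.629 m, P = 0.489 m (p = P/D = 0.777424); state ← (V=0, rpm=0)
throttle_to(9436): rpm ← 9436
throttle_to(4124): rpm ← 4124
adjust_throttle(-554): rpm ← 4124 -554 = 3570
set_airspeed(66.65): V ← 66.65 m/s
final state: V = 66.65 m/s, rpm = 3570 → n = rpm/60 = 59.500000 rev/s
J = V / (n·D) = 66.65 / (59.500000 × 0.629) = 1.780871
regime bands: climb J<0.3887 | cruise [0.3887, 0.7774) | windmill J≥0.7774
J = 1.7809 → windmill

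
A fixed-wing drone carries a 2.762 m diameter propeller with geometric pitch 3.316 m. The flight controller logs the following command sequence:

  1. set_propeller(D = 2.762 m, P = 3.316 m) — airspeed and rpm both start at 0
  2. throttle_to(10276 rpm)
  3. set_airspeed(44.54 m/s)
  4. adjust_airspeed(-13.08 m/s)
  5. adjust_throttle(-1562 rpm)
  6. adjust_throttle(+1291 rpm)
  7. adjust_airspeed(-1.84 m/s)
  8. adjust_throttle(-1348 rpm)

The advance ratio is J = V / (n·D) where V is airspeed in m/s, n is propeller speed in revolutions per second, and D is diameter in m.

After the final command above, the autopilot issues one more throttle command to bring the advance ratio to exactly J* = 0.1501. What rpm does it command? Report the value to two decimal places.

rpm = 4286.79

set_propeller: D = 2.762 m, P = 3.316 m (p = P/D = 1.200579); state ← (V=0, rpm=0)
throttle_to(10276): rpm ← 10276
set_airspeed(44.54): V ← 44.54 m/s
adjust_airspeed(-13.08): V ← 44.54 -13.08 = 31.46 m/s
adjust_throttle(-1562): rpm ← 10276 -1562 = 8714
adjust_throttle(+1291): rpm ← 8714 +1291 = 10005
adjust_airspeed(-1.84): V ← 31.46 -1.84 = 29.62 m/s
adjust_throttle(-1348): rpm ← 10005 -1348 = 8657
final state: V = 29.62 m/s, rpm = 8657 → n = rpm/60 = 144.283333 rev/s
target J* = 0.1501; solve J* = V/(n·D) for n: n = V/(J*·D) = 29.62/(0.1501 × 2.762) = 71.446455 rev/s
rpm = 60·n = 4286.787326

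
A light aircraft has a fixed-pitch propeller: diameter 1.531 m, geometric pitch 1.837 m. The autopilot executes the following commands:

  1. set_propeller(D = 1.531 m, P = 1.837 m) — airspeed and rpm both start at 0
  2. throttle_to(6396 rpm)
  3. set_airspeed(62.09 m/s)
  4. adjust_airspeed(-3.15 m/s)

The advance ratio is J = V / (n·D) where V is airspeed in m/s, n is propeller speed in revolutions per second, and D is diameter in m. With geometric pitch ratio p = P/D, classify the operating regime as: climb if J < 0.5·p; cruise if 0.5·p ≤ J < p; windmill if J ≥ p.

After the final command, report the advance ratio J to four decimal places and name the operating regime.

set_propeller: D = 1.531 m, P = 1.837 m (p = P/D = 1.199869); state ← (V=0, rpm=0)
throttle_to(6396): rpm ← 6396
set_airspeed(62.09): V ← 62.09 m/s
adjust_airspeed(-3.15): V ← 62.09 -3.15 = 58.94 m/s
final state: V = 58.94 m/s, rpm = 6396 → n = rpm/60 = 106.600000 rev/s
J = V / (n·D) = 58.94 / (106.600000 × 1.531) = 0.361142
regime bands: climb J<0.5999 | cruise [0.5999, 1.1999) | windmill J≥1.1999
J = 0.3611 → climb

J = 0.3611, regime = climb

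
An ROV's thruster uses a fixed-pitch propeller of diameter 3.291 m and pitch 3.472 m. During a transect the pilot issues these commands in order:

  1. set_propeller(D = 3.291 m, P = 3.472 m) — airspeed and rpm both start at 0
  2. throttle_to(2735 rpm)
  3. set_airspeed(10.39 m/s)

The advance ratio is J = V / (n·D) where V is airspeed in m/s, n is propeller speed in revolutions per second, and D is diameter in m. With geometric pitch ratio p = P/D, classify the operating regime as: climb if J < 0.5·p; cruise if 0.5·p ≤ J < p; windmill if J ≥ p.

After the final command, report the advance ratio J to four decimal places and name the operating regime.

J = 0.0693, regime = climb

set_propeller: D = 3.291 m, P = 3.472 m (p = P/D = 1.054998); state ← (V=0, rpm=0)
throttle_to(2735): rpm ← 2735
set_airspeed(10.39): V ← 10.39 m/s
final state: V = 10.39 m/s, rpm = 2735 → n = rpm/60 = 45.583333 rev/s
J = V / (n·D) = 10.39 / (45.583333 × 3.291) = 0.069260
regime bands: climb J<0.5275 | cruise [0.5275, 1.0550) | windmill J≥1.0550
J = 0.0693 → climb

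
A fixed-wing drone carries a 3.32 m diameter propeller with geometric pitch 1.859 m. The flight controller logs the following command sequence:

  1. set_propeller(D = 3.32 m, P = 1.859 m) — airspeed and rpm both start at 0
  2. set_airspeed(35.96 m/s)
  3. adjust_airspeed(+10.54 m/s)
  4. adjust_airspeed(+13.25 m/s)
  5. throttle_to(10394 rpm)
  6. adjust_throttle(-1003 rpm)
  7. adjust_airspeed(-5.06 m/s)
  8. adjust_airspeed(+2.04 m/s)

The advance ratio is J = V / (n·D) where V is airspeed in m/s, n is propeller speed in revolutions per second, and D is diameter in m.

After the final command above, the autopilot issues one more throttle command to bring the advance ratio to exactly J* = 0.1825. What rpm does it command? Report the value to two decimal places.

set_propeller: D = 3.32 m, P = 1.859 m (p = P/D = 0.559940); state ← (V=0, rpm=0)
set_airspeed(35.96): V ← 35.96 m/s
adjust_airspeed(+10.54): V ← 35.96 +10.54 = 46.5 m/s
adjust_airspeed(+13.25): V ← 46.5 +13.25 = 59.75 m/s
throttle_to(10394): rpm ← 10394
adjust_throttle(-1003): rpm ← 10394 -1003 = 9391
adjust_airspeed(-5.06): V ← 59.75 -5.06 = 54.69 m/s
adjust_airspeed(+2.04): V ← 54.69 +2.04 = 56.73 m/s
final state: V = 56.73 m/s, rpm = 9391 → n = rpm/60 = 156.516667 rev/s
target J* = 0.1825; solve J* = V/(n·D) for n: n = V/(J*·D) = 56.73/(0.1825 × 3.32) = 93.629312 rev/s
rpm = 60·n = 5617.758706

rpm = 5617.76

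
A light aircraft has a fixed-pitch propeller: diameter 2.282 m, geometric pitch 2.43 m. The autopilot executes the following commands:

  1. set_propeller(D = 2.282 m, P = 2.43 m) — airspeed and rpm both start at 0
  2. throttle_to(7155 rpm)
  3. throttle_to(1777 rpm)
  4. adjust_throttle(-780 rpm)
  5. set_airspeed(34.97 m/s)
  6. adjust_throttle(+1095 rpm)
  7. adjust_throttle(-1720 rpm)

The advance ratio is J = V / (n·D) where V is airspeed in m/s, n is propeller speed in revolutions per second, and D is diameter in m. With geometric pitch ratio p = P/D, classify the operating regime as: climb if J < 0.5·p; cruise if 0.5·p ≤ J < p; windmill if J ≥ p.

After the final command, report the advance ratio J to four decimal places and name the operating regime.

J = 2.4717, regime = windmill

set_propeller: D = 2.282 m, P = 2.43 m (p = P/D = 1.064855); state ← (V=0, rpm=0)
throttle_to(7155): rpm ← 7155
throttle_to(1777): rpm ← 1777
adjust_throttle(-780): rpm ← 1777 -780 = 997
set_airspeed(34.97): V ← 34.97 m/s
adjust_throttle(+1095): rpm ← 997 +1095 = 2092
adjust_throttle(-1720): rpm ← 2092 -1720 = 372
final state: V = 34.97 m/s, rpm = 372 → n = rpm/60 = 6.200000 rev/s
J = V / (n·D) = 34.97 / (6.200000 × 2.282) = 2.471658
regime bands: climb J<0.5324 | cruise [0.5324, 1.0649) | windmill J≥1.0649
J = 2.4717 → windmill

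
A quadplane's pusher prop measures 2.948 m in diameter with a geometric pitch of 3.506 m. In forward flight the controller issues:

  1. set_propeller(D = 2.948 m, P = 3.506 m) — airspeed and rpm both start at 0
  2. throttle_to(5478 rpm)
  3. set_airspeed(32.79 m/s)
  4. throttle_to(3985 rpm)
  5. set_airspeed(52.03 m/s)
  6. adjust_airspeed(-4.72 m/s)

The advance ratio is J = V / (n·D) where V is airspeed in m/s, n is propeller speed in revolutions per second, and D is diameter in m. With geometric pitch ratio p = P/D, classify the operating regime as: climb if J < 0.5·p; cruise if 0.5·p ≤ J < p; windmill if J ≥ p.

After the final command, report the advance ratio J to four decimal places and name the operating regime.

J = 0.2416, regime = climb

set_propeller: D = 2.948 m, P = 3.506 m (p = P/D = 1.189281); state ← (V=0, rpm=0)
throttle_to(5478): rpm ← 5478
set_airspeed(32.79): V ← 32.79 m/s
throttle_to(3985): rpm ← 3985
set_airspeed(52.03): V ← 52.03 m/s
adjust_airspeed(-4.72): V ← 52.03 -4.72 = 47.31 m/s
final state: V = 47.31 m/s, rpm = 3985 → n = rpm/60 = 66.416667 rev/s
J = V / (n·D) = 47.31 / (66.416667 × 2.948) = 0.241629
regime bands: climb J<0.5946 | cruise [0.5946, 1.1893) | windmill J≥1.1893
J = 0.2416 → climb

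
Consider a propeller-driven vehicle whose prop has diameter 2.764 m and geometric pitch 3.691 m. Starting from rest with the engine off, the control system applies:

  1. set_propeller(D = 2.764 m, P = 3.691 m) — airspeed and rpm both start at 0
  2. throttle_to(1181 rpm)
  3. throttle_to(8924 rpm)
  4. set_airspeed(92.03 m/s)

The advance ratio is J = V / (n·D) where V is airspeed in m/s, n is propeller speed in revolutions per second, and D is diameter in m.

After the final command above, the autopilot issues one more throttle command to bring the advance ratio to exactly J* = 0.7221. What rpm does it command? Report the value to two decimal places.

set_propeller: D = 2.764 m, P = 3.691 m (p = P/D = 1.335384); state ← (V=0, rpm=0)
throttle_to(1181): rpm ← 1181
throttle_to(8924): rpm ← 8924
set_airspeed(92.03): V ← 92.03 m/s
final state: V = 92.03 m/s, rpm = 8924 → n = rpm/60 = 148.733333 rev/s
target J* = 0.7221; solve J* = V/(n·D) for n: n = V/(J*·D) = 92.03/(0.7221 × 2.764) = 46.109885 rev/s
rpm = 60·n = 2766.593095

rpm = 2766.59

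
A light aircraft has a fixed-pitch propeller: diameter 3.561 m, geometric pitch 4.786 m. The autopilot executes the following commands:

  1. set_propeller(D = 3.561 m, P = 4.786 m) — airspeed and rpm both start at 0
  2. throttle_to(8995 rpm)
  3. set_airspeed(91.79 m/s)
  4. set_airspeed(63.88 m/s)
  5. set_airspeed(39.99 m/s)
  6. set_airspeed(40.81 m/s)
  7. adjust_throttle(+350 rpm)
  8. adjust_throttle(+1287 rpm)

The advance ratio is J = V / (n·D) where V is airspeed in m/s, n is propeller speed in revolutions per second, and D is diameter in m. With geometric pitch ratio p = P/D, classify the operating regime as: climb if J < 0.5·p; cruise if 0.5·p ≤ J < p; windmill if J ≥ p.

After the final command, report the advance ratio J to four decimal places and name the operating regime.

J = 0.0647, regime = climb

set_propeller: D = 3.561 m, P = 4.786 m (p = P/D = 1.344004); state ← (V=0, rpm=0)
throttle_to(8995): rpm ← 8995
set_airspeed(91.79): V ← 91.79 m/s
set_airspeed(63.88): V ← 63.88 m/s
set_airspeed(39.99): V ← 39.99 m/s
set_airspeed(40.81): V ← 40.81 m/s
adjust_throttle(+350): rpm ← 8995 +350 = 9345
adjust_throttle(+1287): rpm ← 9345 +1287 = 10632
final state: V = 40.81 m/s, rpm = 10632 → n = rpm/60 = 177.200000 rev/s
J = V / (n·D) = 40.81 / (177.200000 × 3.561) = 0.064674
regime bands: climb J<0.6720 | cruise [0.6720, 1.3440) | windmill J≥1.3440
J = 0.0647 → climb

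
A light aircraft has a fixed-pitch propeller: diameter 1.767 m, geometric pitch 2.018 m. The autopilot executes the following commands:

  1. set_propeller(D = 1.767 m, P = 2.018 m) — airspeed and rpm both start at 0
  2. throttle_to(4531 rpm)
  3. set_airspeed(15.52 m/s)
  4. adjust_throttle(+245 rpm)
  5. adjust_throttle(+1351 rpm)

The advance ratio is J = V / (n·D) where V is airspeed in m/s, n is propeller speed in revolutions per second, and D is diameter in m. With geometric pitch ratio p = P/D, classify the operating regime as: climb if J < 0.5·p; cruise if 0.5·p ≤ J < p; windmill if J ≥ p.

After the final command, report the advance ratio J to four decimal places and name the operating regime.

J = 0.0860, regime = climb

set_propeller: D = 1.767 m, P = 2.018 m (p = P/D = 1.142049); state ← (V=0, rpm=0)
throttle_to(4531): rpm ← 4531
set_airspeed(15.52): V ← 15.52 m/s
adjust_throttle(+245): rpm ← 4531 +245 = 4776
adjust_throttle(+1351): rpm ← 4776 +1351 = 6127
final state: V = 15.52 m/s, rpm = 6127 → n = rpm/60 = 102.116667 rev/s
J = V / (n·D) = 15.52 / (102.116667 × 1.767) = 0.086012
regime bands: climb J<0.5710 | cruise [0.5710, 1.1420) | windmill J≥1.1420
J = 0.0860 → climb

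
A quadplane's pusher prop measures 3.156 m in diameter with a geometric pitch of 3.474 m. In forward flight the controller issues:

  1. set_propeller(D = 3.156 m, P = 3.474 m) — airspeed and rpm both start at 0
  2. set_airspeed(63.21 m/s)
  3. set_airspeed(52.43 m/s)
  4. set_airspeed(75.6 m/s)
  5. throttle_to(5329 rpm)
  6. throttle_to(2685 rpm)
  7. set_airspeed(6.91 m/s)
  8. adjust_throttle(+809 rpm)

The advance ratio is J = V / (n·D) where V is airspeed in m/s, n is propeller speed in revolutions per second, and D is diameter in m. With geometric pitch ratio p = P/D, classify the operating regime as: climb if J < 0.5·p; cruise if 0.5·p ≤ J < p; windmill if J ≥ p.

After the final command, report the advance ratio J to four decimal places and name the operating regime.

set_propeller: D = 3.156 m, P = 3.474 m (p = P/D = 1.100760); state ← (V=0, rpm=0)
set_airspeed(63.21): V ← 63.21 m/s
set_airspeed(52.43): V ← 52.43 m/s
set_airspeed(75.6): V ← 75.6 m/s
throttle_to(5329): rpm ← 5329
throttle_to(2685): rpm ← 2685
set_airspeed(6.91): V ← 6.91 m/s
adjust_throttle(+809): rpm ← 2685 +809 = 3494
final state: V = 6.91 m/s, rpm = 3494 → n = rpm/60 = 58.233333 rev/s
J = V / (n·D) = 6.91 / (58.233333 × 3.156) = 0.037598
regime bands: climb J<0.5504 | cruise [0.5504, 1.1008) | windmill J≥1.1008
J = 0.0376 → climb

J = 0.0376, regime = climb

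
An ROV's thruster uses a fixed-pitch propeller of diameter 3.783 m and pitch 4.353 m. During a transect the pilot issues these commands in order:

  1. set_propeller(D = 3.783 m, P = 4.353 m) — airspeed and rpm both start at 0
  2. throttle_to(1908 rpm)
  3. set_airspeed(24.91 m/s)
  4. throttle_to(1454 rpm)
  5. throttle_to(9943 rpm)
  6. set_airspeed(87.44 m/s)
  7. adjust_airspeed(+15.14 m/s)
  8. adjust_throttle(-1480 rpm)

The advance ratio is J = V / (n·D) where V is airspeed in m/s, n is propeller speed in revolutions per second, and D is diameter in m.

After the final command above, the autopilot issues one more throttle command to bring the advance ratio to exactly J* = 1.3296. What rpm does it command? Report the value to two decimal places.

rpm = 1223.65

set_propeller: D = 3.783 m, P = 4.353 m (p = P/D = 1.150674); state ← (V=0, rpm=0)
throttle_to(1908): rpm ← 1908
set_airspeed(24.91): V ← 24.91 m/s
throttle_to(1454): rpm ← 1454
throttle_to(9943): rpm ← 9943
set_airspeed(87.44): V ← 87.44 m/s
adjust_airspeed(+15.14): V ← 87.44 +15.14 = 102.58 m/s
adjust_throttle(-1480): rpm ← 9943 -1480 = 8463
final state: V = 102.58 m/s, rpm = 8463 → n = rpm/60 = 141.050000 rev/s
target J* = 1.3296; solve J* = V/(n·D) for n: n = V/(J*·D) = 102.58/(1.3296 × 3.783) = 20.394138 rev/s
rpm = 60·n = 1223.648261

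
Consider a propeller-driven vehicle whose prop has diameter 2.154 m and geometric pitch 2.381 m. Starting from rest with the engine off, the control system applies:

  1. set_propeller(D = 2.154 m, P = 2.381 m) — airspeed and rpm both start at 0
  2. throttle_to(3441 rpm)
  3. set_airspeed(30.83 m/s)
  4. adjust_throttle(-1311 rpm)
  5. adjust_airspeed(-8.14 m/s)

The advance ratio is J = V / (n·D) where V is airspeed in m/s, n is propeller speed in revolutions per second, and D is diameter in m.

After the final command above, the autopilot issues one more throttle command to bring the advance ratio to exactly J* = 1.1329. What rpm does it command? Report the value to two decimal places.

rpm = 557.89

set_propeller: D = 2.154 m, P = 2.381 m (p = P/D = 1.105385); state ← (V=0, rpm=0)
throttle_to(3441): rpm ← 3441
set_airspeed(30.83): V ← 30.83 m/s
adjust_throttle(-1311): rpm ← 3441 -1311 = 2130
adjust_airspeed(-8.14): V ← 30.83 -8.14 = 22.69 m/s
final state: V = 22.69 m/s, rpm = 2130 → n = rpm/60 = 35.500000 rev/s
target J* = 1.1329; solve J* = V/(n·D) for n: n = V/(J*·D) = 22.69/(1.1329 × 2.154) = 9.298164 rev/s
rpm = 60·n = 557.889863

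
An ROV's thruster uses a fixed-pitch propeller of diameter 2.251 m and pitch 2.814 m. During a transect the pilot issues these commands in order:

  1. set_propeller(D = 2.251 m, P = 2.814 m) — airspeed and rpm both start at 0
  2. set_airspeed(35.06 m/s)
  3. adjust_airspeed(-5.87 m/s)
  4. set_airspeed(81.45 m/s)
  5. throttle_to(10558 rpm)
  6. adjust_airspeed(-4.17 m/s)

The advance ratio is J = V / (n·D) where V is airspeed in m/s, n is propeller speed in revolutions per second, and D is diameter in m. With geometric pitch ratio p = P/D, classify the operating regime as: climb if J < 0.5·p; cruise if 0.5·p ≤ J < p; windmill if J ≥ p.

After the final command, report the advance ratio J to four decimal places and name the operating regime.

set_propeller: D = 2.251 m, P = 2.814 m (p = P/D = 1.250111); state ← (V=0, rpm=0)
set_airspeed(35.06): V ← 35.06 m/s
adjust_airspeed(-5.87): V ← 35.06 -5.87 = 29.19 m/s
set_airspeed(81.45): V ← 81.45 m/s
throttle_to(10558): rpm ← 10558
adjust_airspeed(-4.17): V ← 81.45 -4.17 = 77.28 m/s
final state: V = 77.28 m/s, rpm = 10558 → n = rpm/60 = 175.966667 rev/s
J = V / (n·D) = 77.28 / (175.966667 × 2.251) = 0.195102
regime bands: climb J<0.6251 | cruise [0.6251, 1.2501) | windmill J≥1.2501
J = 0.1951 → climb

J = 0.1951, regime = climb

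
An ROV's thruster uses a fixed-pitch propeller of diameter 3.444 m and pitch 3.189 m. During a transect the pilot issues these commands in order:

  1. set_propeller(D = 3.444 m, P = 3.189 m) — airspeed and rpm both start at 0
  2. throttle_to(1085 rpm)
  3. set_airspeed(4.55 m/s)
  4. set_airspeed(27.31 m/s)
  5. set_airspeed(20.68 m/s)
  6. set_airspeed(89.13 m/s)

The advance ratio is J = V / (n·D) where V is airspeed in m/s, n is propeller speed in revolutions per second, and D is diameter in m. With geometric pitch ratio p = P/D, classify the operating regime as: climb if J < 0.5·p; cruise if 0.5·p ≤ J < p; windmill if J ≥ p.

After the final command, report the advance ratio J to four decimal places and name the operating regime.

J = 1.4311, regime = windmill

set_propeller: D = 3.444 m, P = 3.189 m (p = P/D = 0.925958); state ← (V=0, rpm=0)
throttle_to(1085): rpm ← 1085
set_airspeed(4.55): V ← 4.55 m/s
set_airspeed(27.31): V ← 27.31 m/s
set_airspeed(20.68): V ← 20.68 m/s
set_airspeed(89.13): V ← 89.13 m/s
final state: V = 89.13 m/s, rpm = 1085 → n = rpm/60 = 18.083333 rev/s
J = V / (n·D) = 89.13 / (18.083333 × 3.444) = 1.431141
regime bands: climb J<0.4630 | cruise [0.4630, 0.9260) | windmill J≥0.9260
J = 1.4311 → windmill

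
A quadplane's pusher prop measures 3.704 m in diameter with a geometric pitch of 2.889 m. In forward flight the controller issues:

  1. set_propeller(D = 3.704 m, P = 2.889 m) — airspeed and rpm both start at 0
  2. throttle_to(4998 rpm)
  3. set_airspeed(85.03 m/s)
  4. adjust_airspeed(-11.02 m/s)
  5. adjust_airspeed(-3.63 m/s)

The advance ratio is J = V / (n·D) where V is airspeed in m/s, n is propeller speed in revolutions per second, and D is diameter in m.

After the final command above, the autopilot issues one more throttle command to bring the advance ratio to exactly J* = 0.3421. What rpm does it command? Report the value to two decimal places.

set_propeller: D = 3.704 m, P = 2.889 m (p = P/D = 0.779968); state ← (V=0, rpm=0)
throttle_to(4998): rpm ← 4998
set_airspeed(85.03): V ← 85.03 m/s
adjust_airspeed(-11.02): V ← 85.03 -11.02 = 74.01 m/s
adjust_airspeed(-3.63): V ← 74.01 -3.63 = 70.38 m/s
final state: V = 70.38 m/s, rpm = 4998 → n = rpm/60 = 83.300000 rev/s
target J* = 0.3421; solve J* = V/(n·D) for n: n = V/(J*·D) = 70.38/(0.3421 × 3.704) = 55.542473 rev/s
rpm = 60·n = 3332.548363

rpm = 3332.55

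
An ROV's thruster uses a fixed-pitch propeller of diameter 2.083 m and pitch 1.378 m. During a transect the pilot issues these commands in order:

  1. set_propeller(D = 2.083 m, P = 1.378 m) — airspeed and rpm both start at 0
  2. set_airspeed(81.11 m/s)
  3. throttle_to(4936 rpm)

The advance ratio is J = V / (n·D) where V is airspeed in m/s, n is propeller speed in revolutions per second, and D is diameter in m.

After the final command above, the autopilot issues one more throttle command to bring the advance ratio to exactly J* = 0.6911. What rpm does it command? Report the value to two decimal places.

set_propeller: D = 2.083 m, P = 1.378 m (p = P/D = 0.661546); state ← (V=0, rpm=0)
set_airspeed(81.11): V ← 81.11 m/s
throttle_to(4936): rpm ← 4936
final state: V = 81.11 m/s, rpm = 4936 → n = rpm/60 = 82.266667 rev/s
target J* = 0.6911; solve J* = V/(n·D) for n: n = V/(J*·D) = 81.11/(0.6911 × 2.083) = 56.343554 rev/s
rpm = 60·n = 3380.613247

rpm = 3380.61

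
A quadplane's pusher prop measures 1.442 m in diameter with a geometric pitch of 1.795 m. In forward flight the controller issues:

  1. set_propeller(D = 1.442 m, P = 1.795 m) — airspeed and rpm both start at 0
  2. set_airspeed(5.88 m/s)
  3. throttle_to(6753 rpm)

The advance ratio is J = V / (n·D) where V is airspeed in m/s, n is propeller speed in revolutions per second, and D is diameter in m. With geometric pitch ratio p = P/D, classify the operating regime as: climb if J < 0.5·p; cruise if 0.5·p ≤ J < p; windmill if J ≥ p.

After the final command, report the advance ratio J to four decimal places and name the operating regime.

set_propeller: D = 1.442 m, P = 1.795 m (p = P/D = 1.244799); state ← (V=0, rpm=0)
set_airspeed(5.88): V ← 5.88 m/s
throttle_to(6753): rpm ← 6753
final state: V = 5.88 m/s, rpm = 6753 → n = rpm/60 = 112.550000 rev/s
J = V / (n·D) = 5.88 / (112.550000 × 1.442) = 0.036230
regime bands: climb J<0.6224 | cruise [0.6224, 1.2448) | windmill J≥1.2448
J = 0.0362 → climb

J = 0.0362, regime = climb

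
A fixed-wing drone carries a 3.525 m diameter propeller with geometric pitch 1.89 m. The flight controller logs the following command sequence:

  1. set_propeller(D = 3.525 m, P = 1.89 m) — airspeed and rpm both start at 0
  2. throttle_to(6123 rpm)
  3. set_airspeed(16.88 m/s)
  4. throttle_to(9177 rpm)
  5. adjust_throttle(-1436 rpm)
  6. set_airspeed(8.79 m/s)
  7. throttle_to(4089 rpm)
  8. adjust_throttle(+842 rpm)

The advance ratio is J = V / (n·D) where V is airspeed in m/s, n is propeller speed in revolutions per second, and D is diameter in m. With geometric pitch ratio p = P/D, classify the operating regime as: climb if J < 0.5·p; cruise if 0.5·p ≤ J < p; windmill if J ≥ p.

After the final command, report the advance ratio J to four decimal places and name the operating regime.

set_propeller: D = 3.525 m, P = 1.89 m (p = P/D = 0.536170); state ← (V=0, rpm=0)
throttle_to(6123): rpm ← 6123
set_airspeed(16.88): V ← 16.88 m/s
throttle_to(9177): rpm ← 9177
adjust_throttle(-1436): rpm ← 9177 -1436 = 7741
set_airspeed(8.79): V ← 8.79 m/s
throttle_to(4089): rpm ← 4089
adjust_throttle(+842): rpm ← 4089 +842 = 4931
final state: V = 8.79 m/s, rpm = 4931 → n = rpm/60 = 82.183333 rev/s
J = V / (n·D) = 8.79 / (82.183333 × 3.525) = 0.030342
regime bands: climb J<0.2681 | cruise [0.2681, 0.5362) | windmill J≥0.5362
J = 0.0303 → climb

J = 0.0303, regime = climb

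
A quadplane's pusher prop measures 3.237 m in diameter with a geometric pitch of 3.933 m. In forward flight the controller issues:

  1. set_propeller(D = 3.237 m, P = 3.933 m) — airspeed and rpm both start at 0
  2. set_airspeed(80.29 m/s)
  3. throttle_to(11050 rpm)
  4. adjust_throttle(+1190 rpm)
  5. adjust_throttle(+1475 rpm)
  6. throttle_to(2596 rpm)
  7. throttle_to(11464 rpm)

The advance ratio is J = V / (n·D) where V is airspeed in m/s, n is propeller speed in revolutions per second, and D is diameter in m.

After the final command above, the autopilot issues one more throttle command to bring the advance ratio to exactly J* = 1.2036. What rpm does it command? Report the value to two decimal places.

rpm = 1236.48

set_propeller: D = 3.237 m, P = 3.933 m (p = P/D = 1.215014); state ← (V=0, rpm=0)
set_airspeed(80.29): V ← 80.29 m/s
throttle_to(11050): rpm ← 11050
adjust_throttle(+1190): rpm ← 11050 +1190 = 12240
adjust_throttle(+1475): rpm ← 12240 +1475 = 13715
throttle_to(2596): rpm ← 2596
throttle_to(11464): rpm ← 11464
final state: V = 80.29 m/s, rpm = 11464 → n = rpm/60 = 191.066667 rev/s
target J* = 1.2036; solve J* = V/(n·D) for n: n = V/(J*·D) = 80.29/(1.2036 × 3.237) = 20.608035 rev/s
rpm = 60·n = 1236.482089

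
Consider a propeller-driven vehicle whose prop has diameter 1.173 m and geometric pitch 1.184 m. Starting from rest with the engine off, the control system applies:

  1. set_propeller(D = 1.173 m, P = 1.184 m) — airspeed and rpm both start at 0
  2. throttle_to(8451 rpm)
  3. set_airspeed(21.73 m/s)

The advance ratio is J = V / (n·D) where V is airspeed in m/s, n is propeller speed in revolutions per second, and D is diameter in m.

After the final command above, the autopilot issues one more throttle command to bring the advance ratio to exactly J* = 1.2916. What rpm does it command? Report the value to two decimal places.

rpm = 860.57

set_propeller: D = 1.173 m, P = 1.184 m (p = P/D = 1.009378); state ← (V=0, rpm=0)
throttle_to(8451): rpm ← 8451
set_airspeed(21.73): V ← 21.73 m/s
final state: V = 21.73 m/s, rpm = 8451 → n = rpm/60 = 140.850000 rev/s
target J* = 1.2916; solve J* = V/(n·D) for n: n = V/(J*·D) = 21.73/(1.2916 × 1.173) = 14.342791 rev/s
rpm = 60·n = 860.567476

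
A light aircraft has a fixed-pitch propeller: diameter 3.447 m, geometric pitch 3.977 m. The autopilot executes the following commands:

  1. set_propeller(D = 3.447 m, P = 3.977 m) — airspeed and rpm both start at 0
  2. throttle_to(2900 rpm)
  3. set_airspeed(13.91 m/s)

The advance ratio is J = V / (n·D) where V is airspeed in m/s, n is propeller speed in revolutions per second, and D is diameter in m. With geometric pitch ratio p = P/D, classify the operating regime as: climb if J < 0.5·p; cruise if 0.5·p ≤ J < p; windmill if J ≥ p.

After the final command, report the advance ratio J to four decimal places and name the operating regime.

J = 0.0835, regime = climb

set_propeller: D = 3.447 m, P = 3.977 m (p = P/D = 1.153757); state ← (V=0, rpm=0)
throttle_to(2900): rpm ← 2900
set_airspeed(13.91): V ← 13.91 m/s
final state: V = 13.91 m/s, rpm = 2900 → n = rpm/60 = 48.333333 rev/s
J = V / (n·D) = 13.91 / (48.333333 × 3.447) = 0.083491
regime bands: climb J<0.5769 | cruise [0.5769, 1.1538) | windmill J≥1.1538
J = 0.0835 → climb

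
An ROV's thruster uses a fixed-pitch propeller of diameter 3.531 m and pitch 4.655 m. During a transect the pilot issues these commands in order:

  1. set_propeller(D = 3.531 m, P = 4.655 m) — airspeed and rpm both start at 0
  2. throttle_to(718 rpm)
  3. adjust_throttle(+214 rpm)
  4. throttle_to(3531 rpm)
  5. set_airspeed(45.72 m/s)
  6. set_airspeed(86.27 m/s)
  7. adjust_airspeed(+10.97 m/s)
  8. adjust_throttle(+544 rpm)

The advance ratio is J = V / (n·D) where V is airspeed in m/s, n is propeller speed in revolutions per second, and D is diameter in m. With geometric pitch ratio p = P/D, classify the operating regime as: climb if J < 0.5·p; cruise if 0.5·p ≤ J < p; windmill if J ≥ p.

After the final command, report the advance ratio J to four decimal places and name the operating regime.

set_propeller: D = 3.531 m, P = 4.655 m (p = P/D = 1.318323); state ← (V=0, rpm=0)
throttle_to(718): rpm ← 718
adjust_throttle(+214): rpm ← 718 +214 = 932
throttle_to(3531): rpm ← 3531
set_airspeed(45.72): V ← 45.72 m/s
set_airspeed(86.27): V ← 86.27 m/s
adjust_airspeed(+10.97): V ← 86.27 +10.97 = 97.24 m/s
adjust_throttle(+544): rpm ← 3531 +544 = 4075
final state: V = 97.24 m/s, rpm = 4075 → n = rpm/60 = 67.916667 rev/s
J = V / (n·D) = 97.24 / (67.916667 × 3.531) = 0.405481
regime bands: climb J<0.6592 | cruise [0.6592, 1.3183) | windmill J≥1.3183
J = 0.4055 → climb

J = 0.4055, regime = climb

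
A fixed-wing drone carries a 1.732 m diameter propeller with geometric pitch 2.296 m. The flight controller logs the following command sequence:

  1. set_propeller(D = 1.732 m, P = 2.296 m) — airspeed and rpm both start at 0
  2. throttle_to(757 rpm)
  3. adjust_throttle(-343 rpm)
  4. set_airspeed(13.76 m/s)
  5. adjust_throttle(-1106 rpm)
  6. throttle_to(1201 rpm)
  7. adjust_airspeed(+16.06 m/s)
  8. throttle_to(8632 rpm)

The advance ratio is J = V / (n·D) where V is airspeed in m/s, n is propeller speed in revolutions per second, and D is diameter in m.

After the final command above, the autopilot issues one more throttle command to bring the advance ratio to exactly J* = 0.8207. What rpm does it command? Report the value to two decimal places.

set_propeller: D = 1.732 m, P = 2.296 m (p = P/D = 1.325635); state ← (V=0, rpm=0)
throttle_to(757): rpm ← 757
adjust_throttle(-343): rpm ← 757 -343 = 414
set_airspeed(13.76): V ← 13.76 m/s
adjust_throttle(-1106): rpm ← 414 -1106 = -692
throttle_to(1201): rpm ← 1201
adjust_airspeed(+16.06): V ← 13.76 +16.06 = 29.82 m/s
throttle_to(8632): rpm ← 8632
final state: V = 29.82 m/s, rpm = 8632 → n = rpm/60 = 143.866667 rev/s
target J* = 0.8207; solve J* = V/(n·D) for n: n = V/(J*·D) = 29.82/(0.8207 × 1.732) = 20.978543 rev/s
rpm = 60·n = 1258.712568

rpm = 1258.71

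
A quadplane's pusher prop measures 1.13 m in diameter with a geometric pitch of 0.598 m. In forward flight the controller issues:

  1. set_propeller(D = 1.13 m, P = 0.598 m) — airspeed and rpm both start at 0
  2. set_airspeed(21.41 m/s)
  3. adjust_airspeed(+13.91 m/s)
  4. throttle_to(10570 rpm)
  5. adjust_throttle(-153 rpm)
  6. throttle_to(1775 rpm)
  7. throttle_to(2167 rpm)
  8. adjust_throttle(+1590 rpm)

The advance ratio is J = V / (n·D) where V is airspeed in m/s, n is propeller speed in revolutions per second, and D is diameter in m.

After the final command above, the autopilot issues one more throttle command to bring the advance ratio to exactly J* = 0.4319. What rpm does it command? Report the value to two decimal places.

set_propeller: D = 1.13 m, P = 0.598 m (p = P/D = 0.529204); state ← (V=0, rpm=0)
set_airspeed(21.41): V ← 21.41 m/s
adjust_airspeed(+13.91): V ← 21.41 +13.91 = 35.32 m/s
throttle_to(10570): rpm ← 10570
adjust_throttle(-153): rpm ← 10570 -153 = 10417
throttle_to(1775): rpm ← 1775
throttle_to(2167): rpm ← 2167
adjust_throttle(+1590): rpm ← 2167 +1590 = 3757
final state: V = 35.32 m/s, rpm = 3757 → n = rpm/60 = 62.616667 rev/s
target J* = 0.4319; solve J* = V/(n·D) for n: n = V/(J*·D) = 35.32/(0.4319 × 1.13) = 72.370079 rev/s
rpm = 60·n = 4342.204747

rpm = 4342.20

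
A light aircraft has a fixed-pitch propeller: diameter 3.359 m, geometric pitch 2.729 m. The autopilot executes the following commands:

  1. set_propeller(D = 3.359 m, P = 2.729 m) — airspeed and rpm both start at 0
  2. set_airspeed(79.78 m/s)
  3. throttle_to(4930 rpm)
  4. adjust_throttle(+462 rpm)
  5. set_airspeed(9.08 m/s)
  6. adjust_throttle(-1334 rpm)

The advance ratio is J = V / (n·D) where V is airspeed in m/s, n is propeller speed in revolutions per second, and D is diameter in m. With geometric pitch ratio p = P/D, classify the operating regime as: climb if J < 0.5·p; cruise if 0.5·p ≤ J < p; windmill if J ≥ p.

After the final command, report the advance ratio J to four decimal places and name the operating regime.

J = 0.0400, regime = climb

set_propeller: D = 3.359 m, P = 2.729 m (p = P/D = 0.812444); state ← (V=0, rpm=0)
set_airspeed(79.78): V ← 79.78 m/s
throttle_to(4930): rpm ← 4930
adjust_throttle(+462): rpm ← 4930 +462 = 5392
set_airspeed(9.08): V ← 9.08 m/s
adjust_throttle(-1334): rpm ← 5392 -1334 = 4058
final state: V = 9.08 m/s, rpm = 4058 → n = rpm/60 = 67.633333 rev/s
J = V / (n·D) = 9.08 / (67.633333 × 3.359) = 0.039968
regime bands: climb J<0.4062 | cruise [0.4062, 0.8124) | windmill J≥0.8124
J = 0.0400 → climb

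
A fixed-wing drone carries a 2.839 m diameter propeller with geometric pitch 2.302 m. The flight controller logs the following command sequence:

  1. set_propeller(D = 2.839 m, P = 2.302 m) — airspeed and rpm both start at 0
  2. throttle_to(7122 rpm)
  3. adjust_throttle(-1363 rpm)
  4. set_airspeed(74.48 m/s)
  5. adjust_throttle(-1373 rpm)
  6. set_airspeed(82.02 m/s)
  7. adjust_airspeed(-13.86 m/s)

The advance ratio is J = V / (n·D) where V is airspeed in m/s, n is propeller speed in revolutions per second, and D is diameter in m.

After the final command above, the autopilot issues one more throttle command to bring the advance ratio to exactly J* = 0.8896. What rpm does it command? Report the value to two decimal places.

rpm = 1619.28

set_propeller: D = 2.839 m, P = 2.302 m (p = P/D = 0.810849); state ← (V=0, rpm=0)
throttle_to(7122): rpm ← 7122
adjust_throttle(-1363): rpm ← 7122 -1363 = 5759
set_airspeed(74.48): V ← 74.48 m/s
adjust_throttle(-1373): rpm ← 5759 -1373 = 4386
set_airspeed(82.02): V ← 82.02 m/s
adjust_airspeed(-13.86): V ← 82.02 -13.86 = 68.16 m/s
final state: V = 68.16 m/s, rpm = 4386 → n = rpm/60 = 73.100000 rev/s
target J* = 0.8896; solve J* = V/(n·D) for n: n = V/(J*·D) = 68.16/(0.8896 × 2.839) = 26.987920 rev/s
rpm = 60·n = 1619.275203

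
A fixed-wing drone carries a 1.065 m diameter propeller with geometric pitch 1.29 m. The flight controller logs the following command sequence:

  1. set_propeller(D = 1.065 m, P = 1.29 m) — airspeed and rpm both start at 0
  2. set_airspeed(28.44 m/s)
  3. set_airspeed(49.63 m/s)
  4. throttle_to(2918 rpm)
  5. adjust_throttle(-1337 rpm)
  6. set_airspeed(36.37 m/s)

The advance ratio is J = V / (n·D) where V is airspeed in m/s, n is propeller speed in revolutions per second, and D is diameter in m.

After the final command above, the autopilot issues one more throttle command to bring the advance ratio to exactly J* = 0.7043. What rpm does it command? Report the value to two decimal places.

rpm = 2909.29

set_propeller: D = 1.065 m, P = 1.29 m (p = P/D = 1.211268); state ← (V=0, rpm=0)
set_airspeed(28.44): V ← 28.44 m/s
set_airspeed(49.63): V ← 49.63 m/s
throttle_to(2918): rpm ← 2918
adjust_throttle(-1337): rpm ← 2918 -1337 = 1581
set_airspeed(36.37): V ← 36.37 m/s
final state: V = 36.37 m/s, rpm = 1581 → n = rpm/60 = 26.350000 rev/s
target J* = 0.7043; solve J* = V/(n·D) for n: n = V/(J*·D) = 36.37/(0.7043 × 1.065) = 48.488194 rev/s
rpm = 60·n = 2909.291615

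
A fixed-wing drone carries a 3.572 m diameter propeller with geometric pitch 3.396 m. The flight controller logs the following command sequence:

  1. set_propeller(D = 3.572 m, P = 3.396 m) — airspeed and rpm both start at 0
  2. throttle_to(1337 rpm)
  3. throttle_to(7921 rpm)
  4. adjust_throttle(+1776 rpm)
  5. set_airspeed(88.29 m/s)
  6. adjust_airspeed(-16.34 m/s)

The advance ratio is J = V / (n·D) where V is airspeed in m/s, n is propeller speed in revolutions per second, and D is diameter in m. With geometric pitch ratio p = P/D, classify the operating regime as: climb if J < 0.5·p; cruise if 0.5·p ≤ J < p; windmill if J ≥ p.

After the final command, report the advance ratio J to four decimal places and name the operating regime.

J = 0.1246, regime = climb

set_propeller: D = 3.572 m, P = 3.396 m (p = P/D = 0.950728); state ← (V=0, rpm=0)
throttle_to(1337): rpm ← 1337
throttle_to(7921): rpm ← 7921
adjust_throttle(+1776): rpm ← 7921 +1776 = 9697
set_airspeed(88.29): V ← 88.29 m/s
adjust_airspeed(-16.34): V ← 88.29 -16.34 = 71.95 m/s
final state: V = 71.95 m/s, rpm = 9697 → n = rpm/60 = 161.616667 rev/s
J = V / (n·D) = 71.95 / (161.616667 × 3.572) = 0.124633
regime bands: climb J<0.4754 | cruise [0.4754, 0.9507) | windmill J≥0.9507
J = 0.1246 → climb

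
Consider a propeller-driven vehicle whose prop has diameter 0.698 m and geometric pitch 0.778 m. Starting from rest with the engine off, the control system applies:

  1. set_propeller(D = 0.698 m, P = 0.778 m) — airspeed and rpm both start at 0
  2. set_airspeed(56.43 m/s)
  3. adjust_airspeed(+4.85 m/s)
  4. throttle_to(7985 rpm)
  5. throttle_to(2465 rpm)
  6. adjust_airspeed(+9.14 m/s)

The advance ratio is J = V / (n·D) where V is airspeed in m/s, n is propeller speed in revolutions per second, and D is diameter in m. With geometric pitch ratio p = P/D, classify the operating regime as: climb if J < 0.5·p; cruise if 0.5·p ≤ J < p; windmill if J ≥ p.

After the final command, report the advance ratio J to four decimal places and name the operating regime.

set_propeller: D = 0.698 m, P = 0.778 m (p = P/D = 1.114613); state ← (V=0, rpm=0)
set_airspeed(56.43): V ← 56.43 m/s
adjust_airspeed(+4.85): V ← 56.43 +4.85 = 61.28 m/s
throttle_to(7985): rpm ← 7985
throttle_to(2465): rpm ← 2465
adjust_airspeed(+9.14): V ← 61.28 +9.14 = 70.42 m/s
final state: V = 70.42 m/s, rpm = 2465 → n = rpm/60 = 41.083333 rev/s
J = V / (n·D) = 70.42 / (41.083333 × 0.698) = 2.455698
regime bands: climb J<0.5573 | cruise [0.5573, 1.1146) | windmill J≥1.1146
J = 2.4557 → windmill

J = 2.4557, regime = windmill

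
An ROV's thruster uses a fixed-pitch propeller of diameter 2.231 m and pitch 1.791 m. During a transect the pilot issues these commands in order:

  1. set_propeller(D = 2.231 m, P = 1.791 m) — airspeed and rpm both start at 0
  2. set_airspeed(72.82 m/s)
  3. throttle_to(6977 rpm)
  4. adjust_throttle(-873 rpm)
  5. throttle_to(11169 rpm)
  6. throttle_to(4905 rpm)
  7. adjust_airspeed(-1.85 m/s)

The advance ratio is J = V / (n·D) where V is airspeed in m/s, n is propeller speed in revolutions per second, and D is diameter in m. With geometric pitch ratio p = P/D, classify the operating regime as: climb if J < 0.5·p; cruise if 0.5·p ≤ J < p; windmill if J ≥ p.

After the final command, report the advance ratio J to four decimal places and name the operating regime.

set_propeller: D = 2.231 m, P = 1.791 m (p = P/D = 0.802779); state ← (V=0, rpm=0)
set_airspeed(72.82): V ← 72.82 m/s
throttle_to(6977): rpm ← 6977
adjust_throttle(-873): rpm ← 6977 -873 = 6104
throttle_to(11169): rpm ← 11169
throttle_to(4905): rpm ← 4905
adjust_airspeed(-1.85): V ← 72.82 -1.85 = 70.97 m/s
final state: V = 70.97 m/s, rpm = 4905 → n = rpm/60 = 81.750000 rev/s
J = V / (n·D) = 70.97 / (81.750000 × 2.231) = 0.389124
regime bands: climb J<0.4014 | cruise [0.4014, 0.8028) | windmill J≥0.8028
J = 0.3891 → climb

J = 0.3891, regime = climb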